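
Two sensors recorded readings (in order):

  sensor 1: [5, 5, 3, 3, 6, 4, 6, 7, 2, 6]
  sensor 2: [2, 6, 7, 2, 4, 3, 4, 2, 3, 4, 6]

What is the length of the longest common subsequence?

4

Taking 3 (sensor 1 #3, sensor 2 #6), 3 (sensor 1 #4, sensor 2 #9), 4 (sensor 1 #6, sensor 2 #10), 6 (sensor 1 #10, sensor 2 #11) gives a common subsequence of length 4. dp[10][11] = 4 confirms this is the maximum.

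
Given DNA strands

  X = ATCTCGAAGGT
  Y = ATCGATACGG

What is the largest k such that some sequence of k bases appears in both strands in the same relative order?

8

Taking A at X[1]=Y[1] → T at X[4]=Y[2] → C at X[5]=Y[3] → G at X[6]=Y[4] → A at X[7]=Y[5] → A at X[8]=Y[7] → G at X[9]=Y[9] → G at X[10]=Y[10] gives a common subsequence of length 8. dp[11][10] = 8 confirms this is the maximum.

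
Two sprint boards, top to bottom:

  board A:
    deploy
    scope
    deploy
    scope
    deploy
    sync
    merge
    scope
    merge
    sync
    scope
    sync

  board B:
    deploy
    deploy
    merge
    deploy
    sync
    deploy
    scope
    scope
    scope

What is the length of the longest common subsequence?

6

Pick deploy at board A[1]=board B[1], deploy at board A[3]=board B[2], deploy at board A[5]=board B[4], sync at board A[6]=board B[5], scope at board A[8]=board B[8], scope at board A[11]=board B[9]; all 6 tasks appear in both, in order, and the DP table's final entry dp[12][9] is also 6, so no common subsequence is longer.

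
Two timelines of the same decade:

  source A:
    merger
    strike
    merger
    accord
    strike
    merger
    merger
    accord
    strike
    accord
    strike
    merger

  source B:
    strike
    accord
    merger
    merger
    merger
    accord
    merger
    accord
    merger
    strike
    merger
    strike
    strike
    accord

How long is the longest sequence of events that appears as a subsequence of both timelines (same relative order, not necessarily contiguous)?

Pick strike (source A #2, source B #1), then merger (source A #3, source B #3), then merger (source A #6, source B #4), then merger (source A #7, source B #5), then accord (source A #8, source B #6), then accord (source A #10, source B #8), then strike (source A #11, source B #10), then merger (source A #12, source B #11); all 8 events appear in both, in order. Since dp[12][14] = 8, nothing longer is possible.

8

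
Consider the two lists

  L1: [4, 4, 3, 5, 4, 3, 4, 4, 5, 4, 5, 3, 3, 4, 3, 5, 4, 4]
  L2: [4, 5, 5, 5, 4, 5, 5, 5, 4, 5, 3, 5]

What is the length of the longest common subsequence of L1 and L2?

One common subsequence of length 8: 4 [1,1]; then 4 [2,5]; then 5 [4,7]; then 5 [9,8]; then 4 [10,9]; then 5 [11,10]; then 3 [15,11]; then 5 [16,12]. The LCS DP gives dp[18][12] = 8, so this is optimal.

8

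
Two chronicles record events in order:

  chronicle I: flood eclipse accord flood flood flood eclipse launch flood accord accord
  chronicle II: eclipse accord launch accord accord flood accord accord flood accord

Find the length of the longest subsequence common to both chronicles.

6

Taking eclipse (chronicle I #2, chronicle II #1) → accord (chronicle I #3, chronicle II #2) → launch (chronicle I #8, chronicle II #3) → flood (chronicle I #9, chronicle II #6) → accord (chronicle I #10, chronicle II #8) → accord (chronicle I #11, chronicle II #10) gives a common subsequence of length 6. dp[11][10] = 6 confirms this is the maximum.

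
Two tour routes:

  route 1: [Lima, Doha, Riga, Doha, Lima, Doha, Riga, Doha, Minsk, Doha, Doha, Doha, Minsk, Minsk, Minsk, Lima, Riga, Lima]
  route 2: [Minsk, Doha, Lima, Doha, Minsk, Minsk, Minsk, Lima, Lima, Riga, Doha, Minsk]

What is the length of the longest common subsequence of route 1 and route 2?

One common subsequence of length 8: Doha at route 1[4]=route 2[2], Lima at route 1[5]=route 2[3], Doha at route 1[8]=route 2[4], Minsk at route 1[9]=route 2[5], Minsk at route 1[13]=route 2[6], Minsk at route 1[14]=route 2[7], Lima at route 1[16]=route 2[9], Riga at route 1[17]=route 2[10]. The LCS DP gives dp[18][12] = 8, so this is optimal.

8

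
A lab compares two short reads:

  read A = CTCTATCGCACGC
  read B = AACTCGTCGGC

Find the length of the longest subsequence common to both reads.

One common subsequence of length 8: C (read A #1, read B #3), then T (read A #2, read B #4), then C (read A #3, read B #5), then T (read A #6, read B #7), then C (read A #7, read B #8), then G (read A #8, read B #9), then G (read A #12, read B #10), then C (read A #13, read B #11), and the DP table's final entry dp[13][11] is also 8, so no common subsequence is longer.

8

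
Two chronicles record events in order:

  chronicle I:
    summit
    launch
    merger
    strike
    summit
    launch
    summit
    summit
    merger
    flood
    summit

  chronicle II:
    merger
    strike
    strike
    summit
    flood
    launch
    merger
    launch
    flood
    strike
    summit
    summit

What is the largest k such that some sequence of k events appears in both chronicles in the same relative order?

7

Pick merger [3,1] → strike [4,3] → summit [5,4] → launch [6,6] → merger [9,7] → flood [10,9] → summit [11,12]; all 7 events appear in both, in order, and the DP table's final entry dp[11][12] is also 7, so no common subsequence is longer.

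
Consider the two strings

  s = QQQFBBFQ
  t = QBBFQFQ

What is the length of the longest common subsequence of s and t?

5

Taking Q [3,1]; then B [5,2]; then B [6,3]; then F [7,6]; then Q [8,7] gives a common subsequence of length 5. The LCS DP gives dp[8][7] = 5, so this is optimal.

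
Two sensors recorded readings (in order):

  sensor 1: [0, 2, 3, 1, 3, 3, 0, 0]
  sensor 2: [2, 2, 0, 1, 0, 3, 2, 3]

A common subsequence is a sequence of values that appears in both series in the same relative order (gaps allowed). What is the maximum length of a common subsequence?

4

Let dp[i][j] be the LCS length of the first i values of sensor 1 and the first j values of sensor 2. dp[i][j] = dp[i-1][j-1]+1 when the i-th and j-th values match, else max(dp[i-1][j], dp[i][j-1]).
    ·  2  2  0  1  0  3  2  3
 ·  0  0  0  0  0  0  0  0  0
 0  0  0  0  1  1  1  1  1  1
 2  0  1  1  1  1  1  1  2  2
 3  0  1  1  1  1  1  2  2  3
 1  0  1  1  1  2  2  2  2  3
 3  0  1  1  1  2  2  3  3  3
 3  0  1  1  1  2  2  3  3  4
 0  0  1  1  2  2  3  3  3  4
 0  0  1  1  2  2  3  3  3  4
dp[8][8] = 4. One LCS (by backtracking along matches): 0, 1, 3, 3.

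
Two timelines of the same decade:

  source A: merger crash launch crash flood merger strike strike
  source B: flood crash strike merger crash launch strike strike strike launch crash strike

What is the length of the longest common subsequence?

Match merger [1,4]; then crash [2,5]; then launch [3,10]; then crash [4,11]; then strike [8,12] — 5 events in the same relative order in both. The LCS DP gives dp[8][12] = 5, so this is optimal.

5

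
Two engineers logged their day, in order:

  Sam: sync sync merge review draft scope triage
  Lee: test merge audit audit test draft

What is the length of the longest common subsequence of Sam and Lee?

Pick merge [3,2] → draft [5,6]; all 2 tasks appear in both, in order. Since dp[7][6] = 2, nothing longer is possible.

2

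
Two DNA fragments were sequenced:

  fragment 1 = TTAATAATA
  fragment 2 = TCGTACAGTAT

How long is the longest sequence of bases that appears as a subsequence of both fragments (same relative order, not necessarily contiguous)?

7

Let dp[i][j] be the LCS length of the first i bases of fragment 1 and the first j bases of fragment 2. dp[i][j] = dp[i-1][j-1]+1 when the i-th and j-th bases match, else max(dp[i-1][j], dp[i][j-1]).
    ·  T  C  G  T  A  C  A  G  T  A  T
 ·  0  0  0  0  0  0  0  0  0  0  0  0
 T  0  1  1  1  1  1  1  1  1  1  1  1
 T  0  1  1  1  2  2  2  2  2  2  2  2
 A  0  1  1  1  2  3  3  3  3  3  3  3
 A  0  1  1  1  2  3  3  4  4  4  4  4
 T  0  1  1  1  2  3  3  4  4  5  5  5
 A  0  1  1  1  2  3  3  4  4  5  6  6
 A  0  1  1  1  2  3  3  4  4  5  6  6
 T  0  1  1  1  2  3  3  4  4  5  6  7
 A  0  1  1  1  2  3  3  4  4  5  6  7
dp[9][11] = 7. One LCS (by backtracking along matches): TTAATAT.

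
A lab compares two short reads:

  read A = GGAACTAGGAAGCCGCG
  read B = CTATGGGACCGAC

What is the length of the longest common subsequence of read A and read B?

Match C (read A #5, read B #1), then T (read A #6, read B #2), then A (read A #7, read B #3), then G (read A #8, read B #6), then G (read A #9, read B #7), then A (read A #11, read B #8), then C (read A #13, read B #9), then C (read A #14, read B #10), then G (read A #15, read B #11), then C (read A #16, read B #13) — 10 bases in the same relative order in both. The LCS DP gives dp[17][13] = 10, so this is optimal.

10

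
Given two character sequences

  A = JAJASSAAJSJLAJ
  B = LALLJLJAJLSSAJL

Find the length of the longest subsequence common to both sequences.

8

Pick J at A[1]=B[7] → A at A[2]=B[8] → J at A[3]=B[9] → S at A[5]=B[11] → S at A[6]=B[12] → A at A[8]=B[13] → J at A[11]=B[14] → L at A[12]=B[15]; all 8 characters appear in both, in order. The LCS DP gives dp[14][15] = 8, so this is optimal.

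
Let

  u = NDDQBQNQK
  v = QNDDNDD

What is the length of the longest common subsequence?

Taking N [1,2], D [2,3], D [3,4], N [7,5] gives a common subsequence of length 4, and the DP table's final entry dp[9][7] is also 4, so no common subsequence is longer.

4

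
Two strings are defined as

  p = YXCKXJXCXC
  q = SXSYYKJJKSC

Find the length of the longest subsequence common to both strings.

4

Pick Y (p #1, q #5), then K (p #4, q #6), then J (p #6, q #8), then C (p #10, q #11); all 4 characters appear in both, in order, and the DP table's final entry dp[10][11] is also 4, so no common subsequence is longer.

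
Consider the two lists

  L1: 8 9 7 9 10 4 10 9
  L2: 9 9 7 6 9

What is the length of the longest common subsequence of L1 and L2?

Let dp[i][j] be the LCS length of the first i values of L1 and the first j values of L2. dp[i][j] = dp[i-1][j-1]+1 when the i-th and j-th values match, else max(dp[i-1][j], dp[i][j-1]).
    ·  9  9  7  6  9
 ·  0  0  0  0  0  0
 8  0  0  0  0  0  0
 9  0  1  1  1  1  1
 7  0  1  1  2  2  2
 9  0  1  2  2  2  3
10  0  1  2  2  2  3
 4  0  1  2  2  2  3
10  0  1  2  2  2  3
 9  0  1  2  2  2  3
dp[8][5] = 3. One LCS (by backtracking along matches): 9, 7, 9.

3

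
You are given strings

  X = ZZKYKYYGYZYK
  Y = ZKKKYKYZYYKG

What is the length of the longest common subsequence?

8

Let dp[i][j] be the LCS length of the first i characters of X and the first j characters of Y. dp[i][j] = dp[i-1][j-1]+1 when the i-th and j-th characters match, else max(dp[i-1][j], dp[i][j-1]).
    ·  Z  K  K  K  Y  K  Y  Z  Y  Y  K  G
 ·  0  0  0  0  0  0  0  0  0  0  0  0  0
 Z  0  1  1  1  1  1  1  1  1  1  1  1  1
 Z  0  1  1  1  1  1  1  1  2  2  2  2  2
 K  0  1  2  2  2  2  2  2  2  2  2  3  3
 Y  0  1  2  2  2  3  3  3  3  3  3  3  3
 K  0  1  2  3  3  3  4  4  4  4  4  4  4
 Y  0  1  2  3  3  4  4  5  5  5  5  5  5
 Y  0  1  2  3  3  4  4  5  5  6  6  6  6
 G  0  1  2  3  3  4  4  5  5  6  6  6  7
 Y  0  1  2  3  3  4  4  5  5  6  7  7  7
 Z  0  1  2  3  3  4  4  5  6  6  7  7  7
 Y  0  1  2  3  3  4  4  5  6  7  7  7  7
 K  0  1  2  3  4  4  5  5  6  7  7  8  8
dp[12][12] = 8. One LCS (by backtracking along matches): ZKYKYYYK.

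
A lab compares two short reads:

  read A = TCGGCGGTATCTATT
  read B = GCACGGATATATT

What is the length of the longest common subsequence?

10

One common subsequence of length 10: C [2,2], C [5,4], G [6,5], G [7,6], T [8,8], A [9,9], T [12,10], A [13,11], T [14,12], T [15,13]. Since dp[15][13] = 10, nothing longer is possible.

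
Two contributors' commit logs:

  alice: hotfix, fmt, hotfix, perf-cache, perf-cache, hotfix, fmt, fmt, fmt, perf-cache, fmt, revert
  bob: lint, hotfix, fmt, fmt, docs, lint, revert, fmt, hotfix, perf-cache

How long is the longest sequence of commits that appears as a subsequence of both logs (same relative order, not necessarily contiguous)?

Taking hotfix at alice[1]=bob[2], fmt at alice[2]=bob[3], fmt at alice[7]=bob[4], fmt at alice[8]=bob[8], perf-cache at alice[10]=bob[10] gives a common subsequence of length 5, and the DP table's final entry dp[12][10] is also 5, so no common subsequence is longer.

5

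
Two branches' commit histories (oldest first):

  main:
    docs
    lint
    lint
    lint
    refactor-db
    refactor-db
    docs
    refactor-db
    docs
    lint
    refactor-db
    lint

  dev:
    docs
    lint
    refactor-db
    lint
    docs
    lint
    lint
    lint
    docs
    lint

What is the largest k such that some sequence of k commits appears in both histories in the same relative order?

6

One common subsequence of length 6: docs [1,5], lint [2,6], lint [3,7], lint [4,8], docs [9,9], lint [12,10]. The LCS DP gives dp[12][10] = 6, so this is optimal.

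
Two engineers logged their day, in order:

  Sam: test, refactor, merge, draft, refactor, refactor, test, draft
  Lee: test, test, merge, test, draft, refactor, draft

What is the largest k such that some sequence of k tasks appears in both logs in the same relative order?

One common subsequence of length 5: test at Sam[1]=Lee[2]; then merge at Sam[3]=Lee[3]; then draft at Sam[4]=Lee[5]; then refactor at Sam[6]=Lee[6]; then draft at Sam[8]=Lee[7]. The LCS DP gives dp[8][7] = 5, so this is optimal.

5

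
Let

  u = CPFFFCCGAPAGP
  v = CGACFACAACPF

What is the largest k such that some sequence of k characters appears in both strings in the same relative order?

6

Pick C (u #1, v #4); then F (u #3, v #5); then C (u #7, v #7); then A (u #9, v #8); then A (u #11, v #9); then P (u #13, v #11); all 6 characters appear in both, in order. Since dp[13][12] = 6, nothing longer is possible.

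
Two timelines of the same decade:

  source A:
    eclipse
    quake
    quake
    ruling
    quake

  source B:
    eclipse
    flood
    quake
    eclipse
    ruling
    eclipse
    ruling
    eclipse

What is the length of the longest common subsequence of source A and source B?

3

One common subsequence of length 3: eclipse [1,1]; then quake [2,3]; then ruling [4,7]. The LCS DP gives dp[5][8] = 3, so this is optimal.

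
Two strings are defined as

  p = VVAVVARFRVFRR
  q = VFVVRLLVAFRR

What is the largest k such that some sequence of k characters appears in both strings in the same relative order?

8

One common subsequence of length 8: V (p #1, q #1); then V (p #2, q #3); then V (p #4, q #4); then V (p #5, q #8); then A (p #6, q #9); then F (p #11, q #10); then R (p #12, q #11); then R (p #13, q #12). The LCS DP gives dp[13][12] = 8, so this is optimal.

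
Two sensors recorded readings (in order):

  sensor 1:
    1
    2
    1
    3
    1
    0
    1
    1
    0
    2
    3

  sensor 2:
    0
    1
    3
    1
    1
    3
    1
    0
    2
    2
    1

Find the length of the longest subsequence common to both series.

7

Let dp[i][j] be the LCS length of the first i values of sensor 1 and the first j values of sensor 2. dp[i][j] = dp[i-1][j-1]+1 when the i-th and j-th values match, else max(dp[i-1][j], dp[i][j-1]).
    ·  0  1  3  1  1  3  1  0  2  2  1
 ·  0  0  0  0  0  0  0  0  0  0  0  0
 1  0  0  1  1  1  1  1  1  1  1  1  1
 2  0  0  1  1  1  1  1  1  1  2  2  2
 1  0  0  1  1  2  2  2  2  2  2  2  3
 3  0  0  1  2  2  2  3  3  3  3  3  3
 1  0  0  1  2  3  3  3  4  4  4  4  4
 0  0  1  1  2  3  3  3  4  5  5  5  5
 1  0  1  2  2  3  4  4  4  5  5  5  6
 1  0  1  2  2  3  4  4  5  5  5  5  6
 0  0  1  2  2  3  4  4  5  6  6  6  6
 2  0  1  2  2  3  4  4  5  6  7  7  7
 3  0  1  2  3  3  4  5  5  6  7  7  7
dp[11][11] = 7. One LCS (by backtracking along matches): 1, 3, 1, 1, 1, 0, 2.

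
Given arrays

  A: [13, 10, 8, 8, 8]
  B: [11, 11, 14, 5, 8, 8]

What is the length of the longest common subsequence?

Let dp[i][j] be the LCS length of the first i values of A and the first j values of B. dp[i][j] = dp[i-1][j-1]+1 when the i-th and j-th values match, else max(dp[i-1][j], dp[i][j-1]).
    · 11 11 14  5  8  8
 ·  0  0  0  0  0  0  0
13  0  0  0  0  0  0  0
10  0  0  0  0  0  0  0
 8  0  0  0  0  0  1  1
 8  0  0  0  0  0  1  2
 8  0  0  0  0  0  1  2
dp[5][6] = 2. One LCS (by backtracking along matches): 8, 8.

2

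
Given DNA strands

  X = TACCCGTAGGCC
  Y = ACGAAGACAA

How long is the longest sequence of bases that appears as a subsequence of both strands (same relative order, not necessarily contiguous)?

6

One common subsequence of length 6: A [2,1], then C [5,2], then G [6,3], then A [8,5], then G [9,6], then C [11,8]. Since dp[12][10] = 6, nothing longer is possible.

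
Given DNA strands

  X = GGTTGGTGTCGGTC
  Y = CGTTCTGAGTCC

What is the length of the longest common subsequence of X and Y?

8

Match G [1,2]; then T [3,4]; then T [4,6]; then G [5,7]; then G [8,9]; then T [9,10]; then C [10,11]; then C [14,12] — 8 bases in the same relative order in both. Since dp[14][12] = 8, nothing longer is possible.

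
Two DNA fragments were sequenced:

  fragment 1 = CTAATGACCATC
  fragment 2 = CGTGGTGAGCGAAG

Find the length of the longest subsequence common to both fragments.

Taking C [1,1], then T [2,3], then T [5,6], then G [6,7], then A [7,8], then C [8,10], then A [10,13] gives a common subsequence of length 7. The LCS DP gives dp[12][14] = 7, so this is optimal.

7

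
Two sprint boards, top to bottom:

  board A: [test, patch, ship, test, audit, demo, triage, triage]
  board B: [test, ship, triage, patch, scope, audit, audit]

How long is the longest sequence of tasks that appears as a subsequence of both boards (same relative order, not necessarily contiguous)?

3

Pick test (board A #1, board B #1); then patch (board A #2, board B #4); then audit (board A #5, board B #7); all 3 tasks appear in both, in order. dp[8][7] = 3 confirms this is the maximum.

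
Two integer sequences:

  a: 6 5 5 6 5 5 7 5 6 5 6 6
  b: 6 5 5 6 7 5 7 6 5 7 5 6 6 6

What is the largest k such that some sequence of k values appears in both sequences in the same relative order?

Taking 6 at a[1]=b[1], then 5 at a[2]=b[2], then 5 at a[3]=b[3], then 6 at a[4]=b[4], then 5 at a[5]=b[6], then 5 at a[6]=b[9], then 7 at a[7]=b[10], then 5 at a[8]=b[11], then 6 at a[9]=b[12], then 6 at a[11]=b[13], then 6 at a[12]=b[14] gives a common subsequence of length 11. Since dp[12][14] = 11, nothing longer is possible.

11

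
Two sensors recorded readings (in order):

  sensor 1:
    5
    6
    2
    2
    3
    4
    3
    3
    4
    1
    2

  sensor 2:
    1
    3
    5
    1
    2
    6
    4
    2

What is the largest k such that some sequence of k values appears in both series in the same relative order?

4

Match 5 [1,3] → 6 [2,6] → 4 [9,7] → 2 [11,8] — 4 values in the same relative order in both, and the DP table's final entry dp[11][8] is also 4, so no common subsequence is longer.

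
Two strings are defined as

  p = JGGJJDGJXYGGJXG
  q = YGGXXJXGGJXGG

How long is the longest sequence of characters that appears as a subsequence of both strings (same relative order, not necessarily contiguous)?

One common subsequence of length 9: G (p #2, q #2), then G (p #3, q #3), then J (p #8, q #6), then X (p #9, q #7), then G (p #11, q #8), then G (p #12, q #9), then J (p #13, q #10), then X (p #14, q #11), then G (p #15, q #13). Since dp[15][13] = 9, nothing longer is possible.

9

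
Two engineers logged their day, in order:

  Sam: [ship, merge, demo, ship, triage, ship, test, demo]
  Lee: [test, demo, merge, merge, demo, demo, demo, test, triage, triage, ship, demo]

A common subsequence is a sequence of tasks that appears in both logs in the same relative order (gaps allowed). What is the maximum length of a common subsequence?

5

One common subsequence of length 5: merge [2,4] → demo [3,7] → triage [5,10] → ship [6,11] → demo [8,12]. dp[8][12] = 5 confirms this is the maximum.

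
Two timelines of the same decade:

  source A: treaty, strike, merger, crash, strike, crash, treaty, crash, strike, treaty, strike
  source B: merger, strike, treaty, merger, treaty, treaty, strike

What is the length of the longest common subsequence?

Taking treaty at source A[1]=source B[3] → merger at source A[3]=source B[4] → treaty at source A[7]=source B[5] → treaty at source A[10]=source B[6] → strike at source A[11]=source B[7] gives a common subsequence of length 5, and the DP table's final entry dp[11][7] is also 5, so no common subsequence is longer.

5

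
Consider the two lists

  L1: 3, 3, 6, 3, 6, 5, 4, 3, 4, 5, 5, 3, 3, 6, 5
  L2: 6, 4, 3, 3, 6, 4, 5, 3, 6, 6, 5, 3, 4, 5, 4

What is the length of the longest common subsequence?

9

One common subsequence of length 9: 3 [1,3]; then 3 [2,4]; then 6 [3,5]; then 3 [4,8]; then 6 [5,10]; then 5 [6,11]; then 3 [8,12]; then 4 [9,13]; then 5 [10,14]. The LCS DP gives dp[15][15] = 9, so this is optimal.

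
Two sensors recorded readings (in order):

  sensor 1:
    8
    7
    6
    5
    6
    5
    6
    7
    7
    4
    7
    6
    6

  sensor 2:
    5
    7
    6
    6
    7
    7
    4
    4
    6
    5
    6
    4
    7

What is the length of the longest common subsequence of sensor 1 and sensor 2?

8

Taking 7 at sensor 1[2]=sensor 2[2], 6 at sensor 1[5]=sensor 2[3], 6 at sensor 1[7]=sensor 2[4], 7 at sensor 1[8]=sensor 2[5], 7 at sensor 1[9]=sensor 2[6], 4 at sensor 1[10]=sensor 2[8], 6 at sensor 1[12]=sensor 2[9], 6 at sensor 1[13]=sensor 2[11] gives a common subsequence of length 8. The LCS DP gives dp[13][13] = 8, so this is optimal.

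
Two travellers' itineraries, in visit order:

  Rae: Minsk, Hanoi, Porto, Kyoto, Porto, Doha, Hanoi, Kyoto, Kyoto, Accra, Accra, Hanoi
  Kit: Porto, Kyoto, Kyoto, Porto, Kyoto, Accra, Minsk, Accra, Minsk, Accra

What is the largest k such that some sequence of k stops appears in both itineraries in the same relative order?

6

Pick Porto [3,1] → Kyoto [4,3] → Porto [5,4] → Kyoto [8,5] → Accra [10,8] → Accra [11,10]; all 6 stops appear in both, in order, and the DP table's final entry dp[12][10] is also 6, so no common subsequence is longer.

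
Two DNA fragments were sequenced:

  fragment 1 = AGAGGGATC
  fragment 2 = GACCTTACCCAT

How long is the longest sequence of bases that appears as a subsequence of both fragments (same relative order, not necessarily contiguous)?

4

Match A at fragment 1[1]=fragment 2[2]; then A at fragment 1[3]=fragment 2[7]; then A at fragment 1[7]=fragment 2[11]; then T at fragment 1[8]=fragment 2[12] — 4 bases in the same relative order in both, and the DP table's final entry dp[9][12] is also 4, so no common subsequence is longer.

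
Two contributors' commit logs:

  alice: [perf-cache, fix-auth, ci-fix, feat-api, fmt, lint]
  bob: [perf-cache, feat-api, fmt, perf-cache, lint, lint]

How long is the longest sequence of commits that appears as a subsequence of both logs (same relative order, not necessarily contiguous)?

4

Taking perf-cache (alice #1, bob #1), feat-api (alice #4, bob #2), fmt (alice #5, bob #3), lint (alice #6, bob #6) gives a common subsequence of length 4. dp[6][6] = 4 confirms this is the maximum.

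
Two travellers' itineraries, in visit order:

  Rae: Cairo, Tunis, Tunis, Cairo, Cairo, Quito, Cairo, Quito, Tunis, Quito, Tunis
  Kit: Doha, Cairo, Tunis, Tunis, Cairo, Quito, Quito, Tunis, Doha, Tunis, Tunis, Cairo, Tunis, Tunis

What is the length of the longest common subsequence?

8

One common subsequence of length 8: Cairo at Rae[1]=Kit[2], then Tunis at Rae[2]=Kit[3], then Tunis at Rae[3]=Kit[4], then Cairo at Rae[4]=Kit[5], then Quito at Rae[6]=Kit[7], then Cairo at Rae[7]=Kit[12], then Tunis at Rae[9]=Kit[13], then Tunis at Rae[11]=Kit[14]. Since dp[11][14] = 8, nothing longer is possible.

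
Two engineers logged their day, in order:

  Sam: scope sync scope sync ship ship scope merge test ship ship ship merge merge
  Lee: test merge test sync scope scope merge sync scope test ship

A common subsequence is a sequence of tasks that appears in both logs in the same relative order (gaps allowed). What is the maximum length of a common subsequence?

6

Taking scope at Sam[1]=Lee[5], then scope at Sam[3]=Lee[6], then sync at Sam[4]=Lee[8], then scope at Sam[7]=Lee[9], then test at Sam[9]=Lee[10], then ship at Sam[12]=Lee[11] gives a common subsequence of length 6. dp[14][11] = 6 confirms this is the maximum.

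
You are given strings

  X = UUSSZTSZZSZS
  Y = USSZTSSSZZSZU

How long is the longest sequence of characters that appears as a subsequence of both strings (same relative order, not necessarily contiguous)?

Match U at X[2]=Y[1] → S at X[3]=Y[2] → S at X[4]=Y[3] → Z at X[5]=Y[4] → T at X[6]=Y[5] → S at X[7]=Y[8] → Z at X[8]=Y[9] → Z at X[9]=Y[10] → S at X[10]=Y[11] → Z at X[11]=Y[12] — 10 characters in the same relative order in both, and the DP table's final entry dp[12][13] is also 10, so no common subsequence is longer.

10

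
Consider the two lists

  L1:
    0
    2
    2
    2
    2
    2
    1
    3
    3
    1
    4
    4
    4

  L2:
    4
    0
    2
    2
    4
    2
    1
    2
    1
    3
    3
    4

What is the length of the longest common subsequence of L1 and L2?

Pick 0 (L1 #1, L2 #2) → 2 (L1 #2, L2 #3) → 2 (L1 #3, L2 #4) → 2 (L1 #4, L2 #6) → 2 (L1 #6, L2 #8) → 1 (L1 #7, L2 #9) → 3 (L1 #8, L2 #10) → 3 (L1 #9, L2 #11) → 4 (L1 #13, L2 #12); all 9 values appear in both, in order. The LCS DP gives dp[13][12] = 9, so this is optimal.

9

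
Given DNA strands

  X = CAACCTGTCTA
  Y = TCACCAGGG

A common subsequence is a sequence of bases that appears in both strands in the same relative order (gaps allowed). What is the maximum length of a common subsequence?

5

Let dp[i][j] be the LCS length of the first i bases of X and the first j bases of Y. dp[i][j] = dp[i-1][j-1]+1 when the i-th and j-th bases match, else max(dp[i-1][j], dp[i][j-1]).
    ·  T  C  A  C  C  A  G  G  G
 ·  0  0  0  0  0  0  0  0  0  0
 C  0  0  1  1  1  1  1  1  1  1
 A  0  0  1  2  2  2  2  2  2  2
 A  0  0  1  2  2  2  3  3  3  3
 C  0  0  1  2  3  3  3  3  3  3
 C  0  0  1  2  3  4  4  4  4  4
 T  0  1  1  2  3  4  4  4  4  4
 G  0  1  1  2  3  4  4  5  5  5
 T  0  1  1  2  3  4  4  5  5  5
 C  0  1  2  2  3  4  4  5  5  5
 T  0  1  2  2  3  4  4  5  5  5
 A  0  1  2  3  3  4  5  5  5  5
dp[11][9] = 5. One LCS (by backtracking along matches): CACCG.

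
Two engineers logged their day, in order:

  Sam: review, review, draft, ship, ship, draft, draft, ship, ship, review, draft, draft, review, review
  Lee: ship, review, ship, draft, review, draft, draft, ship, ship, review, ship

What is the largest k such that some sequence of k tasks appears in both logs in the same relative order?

7

Match review [1,2], then review [2,5], then draft [6,6], then draft [7,7], then ship [8,8], then ship [9,9], then review [10,10] — 7 tasks in the same relative order in both. Since dp[14][11] = 7, nothing longer is possible.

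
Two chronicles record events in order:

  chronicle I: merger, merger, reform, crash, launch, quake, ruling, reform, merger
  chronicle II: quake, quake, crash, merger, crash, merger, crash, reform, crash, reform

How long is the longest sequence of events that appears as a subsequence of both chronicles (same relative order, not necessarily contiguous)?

5

Taking merger at chronicle I[1]=chronicle II[4] → merger at chronicle I[2]=chronicle II[6] → reform at chronicle I[3]=chronicle II[8] → crash at chronicle I[4]=chronicle II[9] → reform at chronicle I[8]=chronicle II[10] gives a common subsequence of length 5, and the DP table's final entry dp[9][10] is also 5, so no common subsequence is longer.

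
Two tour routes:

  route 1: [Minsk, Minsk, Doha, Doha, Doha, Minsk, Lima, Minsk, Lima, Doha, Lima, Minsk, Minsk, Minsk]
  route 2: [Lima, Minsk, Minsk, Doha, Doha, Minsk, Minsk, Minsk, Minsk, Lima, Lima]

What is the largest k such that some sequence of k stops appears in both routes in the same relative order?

Pick Minsk [1,2] → Minsk [2,3] → Doha [3,4] → Doha [4,5] → Minsk [6,8] → Minsk [8,9] → Lima [9,10] → Lima [11,11]; all 8 stops appear in both, in order, and the DP table's final entry dp[14][11] is also 8, so no common subsequence is longer.

8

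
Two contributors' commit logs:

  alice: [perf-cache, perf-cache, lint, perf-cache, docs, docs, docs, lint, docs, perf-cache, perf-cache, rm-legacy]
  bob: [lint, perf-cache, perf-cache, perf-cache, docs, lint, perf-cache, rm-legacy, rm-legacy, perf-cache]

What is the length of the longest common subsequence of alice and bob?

7

One common subsequence of length 7: perf-cache at alice[1]=bob[2]; then perf-cache at alice[2]=bob[3]; then perf-cache at alice[4]=bob[4]; then docs at alice[7]=bob[5]; then lint at alice[8]=bob[6]; then perf-cache at alice[10]=bob[7]; then perf-cache at alice[11]=bob[10]. dp[12][10] = 7 confirms this is the maximum.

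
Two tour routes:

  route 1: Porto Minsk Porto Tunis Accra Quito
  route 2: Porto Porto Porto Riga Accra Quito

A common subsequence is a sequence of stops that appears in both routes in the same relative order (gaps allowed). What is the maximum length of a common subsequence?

4

One common subsequence of length 4: Porto [1,2] → Porto [3,3] → Accra [5,5] → Quito [6,6]. dp[6][6] = 4 confirms this is the maximum.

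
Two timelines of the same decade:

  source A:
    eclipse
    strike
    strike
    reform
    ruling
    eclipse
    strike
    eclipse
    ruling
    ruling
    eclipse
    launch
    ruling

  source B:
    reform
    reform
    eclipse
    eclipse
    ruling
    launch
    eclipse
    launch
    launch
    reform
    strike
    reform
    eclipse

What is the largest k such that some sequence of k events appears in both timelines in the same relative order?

One common subsequence of length 6: reform [4,2] → eclipse [6,3] → eclipse [8,4] → ruling [9,5] → eclipse [11,7] → launch [12,9]. Since dp[13][13] = 6, nothing longer is possible.

6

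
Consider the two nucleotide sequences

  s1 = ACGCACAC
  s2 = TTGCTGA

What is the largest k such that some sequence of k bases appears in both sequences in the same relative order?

Match C [2,4]; then G [3,6]; then A [7,7] — 3 bases in the same relative order in both. Since dp[8][7] = 3, nothing longer is possible.

3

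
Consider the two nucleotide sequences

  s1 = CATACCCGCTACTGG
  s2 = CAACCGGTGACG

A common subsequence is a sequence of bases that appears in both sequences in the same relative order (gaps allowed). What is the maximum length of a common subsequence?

10

Match C (s1 #1, s2 #1); then A (s1 #2, s2 #2); then A (s1 #4, s2 #3); then C (s1 #5, s2 #4); then C (s1 #6, s2 #5); then G (s1 #8, s2 #7); then T (s1 #10, s2 #8); then A (s1 #11, s2 #10); then C (s1 #12, s2 #11); then G (s1 #15, s2 #12) — 10 bases in the same relative order in both, and the DP table's final entry dp[15][12] is also 10, so no common subsequence is longer.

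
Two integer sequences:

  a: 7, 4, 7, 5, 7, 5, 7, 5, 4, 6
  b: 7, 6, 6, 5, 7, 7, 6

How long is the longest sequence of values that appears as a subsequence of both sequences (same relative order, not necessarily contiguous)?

5

Let dp[i][j] be the LCS length of the first i values of a and the first j values of b. dp[i][j] = dp[i-1][j-1]+1 when the i-th and j-th values match, else max(dp[i-1][j], dp[i][j-1]).
    ·  7  6  6  5  7  7  6
 ·  0  0  0  0  0  0  0  0
 7  0  1  1  1  1  1  1  1
 4  0  1  1  1  1  1  1  1
 7  0  1  1  1  1  2  2  2
 5  0  1  1  1  2  2  2  2
 7  0  1  1  1  2  3  3  3
 5  0  1  1  1  2  3  3  3
 7  0  1  1  1  2  3  4  4
 5  0  1  1  1  2  3  4  4
 4  0  1  1  1  2  3  4  4
 6  0  1  2  2  2  3  4  5
dp[10][7] = 5. One LCS (by backtracking along matches): 7, 5, 7, 7, 6.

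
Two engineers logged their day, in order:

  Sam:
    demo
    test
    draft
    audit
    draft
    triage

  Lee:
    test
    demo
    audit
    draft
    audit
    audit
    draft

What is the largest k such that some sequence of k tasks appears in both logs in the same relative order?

4

Pick demo [1,2], then draft [3,4], then audit [4,6], then draft [5,7]; all 4 tasks appear in both, in order. Since dp[6][7] = 4, nothing longer is possible.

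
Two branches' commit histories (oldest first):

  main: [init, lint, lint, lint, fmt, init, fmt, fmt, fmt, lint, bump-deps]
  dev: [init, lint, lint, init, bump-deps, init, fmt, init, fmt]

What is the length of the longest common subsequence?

Match init (main #1, dev #1) → lint (main #2, dev #2) → lint (main #3, dev #3) → fmt (main #5, dev #7) → init (main #6, dev #8) → fmt (main #9, dev #9) — 6 commits in the same relative order in both. Since dp[11][9] = 6, nothing longer is possible.

6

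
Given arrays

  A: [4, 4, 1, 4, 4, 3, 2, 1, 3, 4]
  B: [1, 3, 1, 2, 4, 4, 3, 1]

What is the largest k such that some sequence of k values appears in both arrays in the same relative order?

Taking 1 [3,3], then 4 [4,5], then 4 [5,6], then 3 [6,7], then 1 [8,8] gives a common subsequence of length 5, and the DP table's final entry dp[10][8] is also 5, so no common subsequence is longer.

5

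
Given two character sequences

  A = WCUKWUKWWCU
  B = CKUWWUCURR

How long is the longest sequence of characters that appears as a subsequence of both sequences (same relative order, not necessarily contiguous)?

One common subsequence of length 7: C (A #2, B #1), then K (A #4, B #2), then U (A #6, B #3), then W (A #8, B #4), then W (A #9, B #5), then C (A #10, B #7), then U (A #11, B #8). dp[11][10] = 7 confirms this is the maximum.

7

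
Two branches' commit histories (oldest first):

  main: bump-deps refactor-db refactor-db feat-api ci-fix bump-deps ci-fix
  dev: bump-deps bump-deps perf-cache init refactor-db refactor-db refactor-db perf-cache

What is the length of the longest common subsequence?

3

Taking bump-deps (main #1, dev #2) → refactor-db (main #2, dev #6) → refactor-db (main #3, dev #7) gives a common subsequence of length 3. The LCS DP gives dp[7][8] = 3, so this is optimal.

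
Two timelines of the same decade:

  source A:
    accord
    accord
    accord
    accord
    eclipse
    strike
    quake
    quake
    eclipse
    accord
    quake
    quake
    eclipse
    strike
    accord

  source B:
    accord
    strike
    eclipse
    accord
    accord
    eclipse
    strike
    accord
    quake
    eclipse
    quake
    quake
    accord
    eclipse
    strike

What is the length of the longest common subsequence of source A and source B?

Match accord (source A #1, source B #1), accord (source A #3, source B #4), accord (source A #4, source B #5), eclipse (source A #5, source B #6), strike (source A #6, source B #7), quake (source A #8, source B #9), eclipse (source A #9, source B #10), quake (source A #11, source B #11), quake (source A #12, source B #12), eclipse (source A #13, source B #14), strike (source A #14, source B #15) — 11 events in the same relative order in both. dp[15][15] = 11 confirms this is the maximum.

11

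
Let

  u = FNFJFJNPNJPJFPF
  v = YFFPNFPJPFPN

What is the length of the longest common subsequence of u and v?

One common subsequence of length 8: F [1,3] → N [2,5] → F [5,6] → P [8,7] → J [10,8] → P [11,9] → F [13,10] → P [14,11]. dp[15][12] = 8 confirms this is the maximum.

8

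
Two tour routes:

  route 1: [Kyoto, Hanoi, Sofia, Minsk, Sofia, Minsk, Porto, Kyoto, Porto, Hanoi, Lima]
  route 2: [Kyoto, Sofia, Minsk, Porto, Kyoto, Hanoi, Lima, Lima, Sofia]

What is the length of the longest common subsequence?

Pick Kyoto [1,1], then Sofia [5,2], then Minsk [6,3], then Porto [7,4], then Kyoto [8,5], then Hanoi [10,6], then Lima [11,8]; all 7 stops appear in both, in order. dp[11][9] = 7 confirms this is the maximum.

7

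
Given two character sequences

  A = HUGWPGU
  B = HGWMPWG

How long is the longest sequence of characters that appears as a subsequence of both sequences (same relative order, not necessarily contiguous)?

Pick H at A[1]=B[1]; then G at A[3]=B[2]; then W at A[4]=B[3]; then P at A[5]=B[5]; then G at A[6]=B[7]; all 5 characters appear in both, in order. The LCS DP gives dp[7][7] = 5, so this is optimal.

5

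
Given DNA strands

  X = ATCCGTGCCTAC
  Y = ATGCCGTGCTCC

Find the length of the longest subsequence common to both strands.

10

Match A [1,1], then T [2,2], then C [3,4], then C [4,5], then G [5,6], then T [6,7], then G [7,8], then C [8,9], then C [9,11], then C [12,12] — 10 bases in the same relative order in both. The LCS DP gives dp[12][12] = 10, so this is optimal.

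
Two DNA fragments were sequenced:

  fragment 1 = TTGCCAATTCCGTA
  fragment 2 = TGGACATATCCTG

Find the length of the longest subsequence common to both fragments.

One common subsequence of length 9: T [1,1] → G [3,3] → C [5,5] → A [6,6] → A [7,8] → T [9,9] → C [10,10] → C [11,11] → G [12,13], and the DP table's final entry dp[14][13] is also 9, so no common subsequence is longer.

9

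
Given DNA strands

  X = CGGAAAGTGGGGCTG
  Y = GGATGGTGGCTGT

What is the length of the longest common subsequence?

11

Taking G (X #2, Y #1), then G (X #3, Y #2), then A (X #6, Y #3), then T (X #8, Y #4), then G (X #9, Y #5), then G (X #10, Y #6), then G (X #11, Y #8), then G (X #12, Y #9), then C (X #13, Y #10), then T (X #14, Y #11), then G (X #15, Y #12) gives a common subsequence of length 11. dp[15][13] = 11 confirms this is the maximum.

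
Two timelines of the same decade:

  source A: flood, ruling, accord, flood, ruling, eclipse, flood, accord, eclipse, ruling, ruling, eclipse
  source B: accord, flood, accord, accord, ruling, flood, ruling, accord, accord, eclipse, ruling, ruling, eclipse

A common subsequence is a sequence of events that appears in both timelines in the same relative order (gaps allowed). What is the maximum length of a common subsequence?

9

One common subsequence of length 9: flood [1,2]; then ruling [2,5]; then flood [4,6]; then ruling [5,7]; then accord [8,9]; then eclipse [9,10]; then ruling [10,11]; then ruling [11,12]; then eclipse [12,13]. The LCS DP gives dp[12][13] = 9, so this is optimal.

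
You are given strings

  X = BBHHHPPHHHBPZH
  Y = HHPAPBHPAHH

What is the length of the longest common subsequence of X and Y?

One common subsequence of length 7: H at X[4]=Y[1] → H at X[5]=Y[2] → P at X[6]=Y[3] → P at X[7]=Y[5] → H at X[8]=Y[7] → H at X[10]=Y[10] → H at X[14]=Y[11]. Since dp[14][11] = 7, nothing longer is possible.

7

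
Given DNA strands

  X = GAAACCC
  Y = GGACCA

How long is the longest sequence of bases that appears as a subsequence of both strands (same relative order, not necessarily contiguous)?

4

Let dp[i][j] be the LCS length of the first i bases of X and the first j bases of Y. dp[i][j] = dp[i-1][j-1]+1 when the i-th and j-th bases match, else max(dp[i-1][j], dp[i][j-1]).
    ·  G  G  A  C  C  A
 ·  0  0  0  0  0  0  0
 G  0  1  1  1  1  1  1
 A  0  1  1  2  2  2  2
 A  0  1  1  2  2  2  3
 A  0  1  1  2  2  2  3
 C  0  1  1  2  3  3  3
 C  0  1  1  2  3  4  4
 C  0  1  1  2  3  4  4
dp[7][6] = 4. One LCS (by backtracking along matches): GACC.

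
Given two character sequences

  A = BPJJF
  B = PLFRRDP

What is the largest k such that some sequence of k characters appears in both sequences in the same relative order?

2

One common subsequence of length 2: P (A #2, B #1); then F (A #5, B #3). dp[5][7] = 2 confirms this is the maximum.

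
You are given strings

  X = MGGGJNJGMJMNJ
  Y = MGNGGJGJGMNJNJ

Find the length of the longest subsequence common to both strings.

One common subsequence of length 11: M (X #1, Y #1), G (X #2, Y #2), G (X #3, Y #4), G (X #4, Y #5), J (X #5, Y #6), J (X #7, Y #8), G (X #8, Y #9), M (X #9, Y #10), J (X #10, Y #12), N (X #12, Y #13), J (X #13, Y #14). Since dp[13][14] = 11, nothing longer is possible.

11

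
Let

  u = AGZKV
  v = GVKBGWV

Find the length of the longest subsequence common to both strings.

Match G at u[2]=v[1]; then K at u[4]=v[3]; then V at u[5]=v[7] — 3 characters in the same relative order in both. dp[5][7] = 3 confirms this is the maximum.

3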